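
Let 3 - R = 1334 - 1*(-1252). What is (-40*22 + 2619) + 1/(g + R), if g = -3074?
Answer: 9837522/5657 ≈ 1739.0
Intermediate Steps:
R = -2583 (R = 3 - (1334 - 1*(-1252)) = 3 - (1334 + 1252) = 3 - 1*2586 = 3 - 2586 = -2583)
(-40*22 + 2619) + 1/(g + R) = (-40*22 + 2619) + 1/(-3074 - 2583) = (-880 + 2619) + 1/(-5657) = 1739 - 1/5657 = 9837522/5657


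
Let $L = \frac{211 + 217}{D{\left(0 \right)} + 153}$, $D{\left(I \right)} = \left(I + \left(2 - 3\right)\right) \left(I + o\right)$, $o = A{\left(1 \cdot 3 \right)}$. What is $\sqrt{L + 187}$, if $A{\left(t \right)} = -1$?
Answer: $\frac{\sqrt{1125201}}{77} \approx 13.776$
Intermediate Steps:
$o = -1$
$D{\left(I \right)} = \left(-1 + I\right)^{2}$ ($D{\left(I \right)} = \left(I + \left(2 - 3\right)\right) \left(I - 1\right) = \left(I - 1\right) \left(-1 + I\right) = \left(-1 + I\right) \left(-1 + I\right) = \left(-1 + I\right)^{2}$)
$L = \frac{214}{77}$ ($L = \frac{211 + 217}{\left(1 + 0^{2} - 0\right) + 153} = \frac{428}{\left(1 + 0 + 0\right) + 153} = \frac{428}{1 + 153} = \frac{428}{154} = 428 \cdot \frac{1}{154} = \frac{214}{77} \approx 2.7792$)
$\sqrt{L + 187} = \sqrt{\frac{214}{77} + 187} = \sqrt{\frac{14613}{77}} = \frac{\sqrt{1125201}}{77}$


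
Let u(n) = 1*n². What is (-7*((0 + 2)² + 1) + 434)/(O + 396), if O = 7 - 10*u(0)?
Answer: 399/403 ≈ 0.99007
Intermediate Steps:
u(n) = n²
O = 7 (O = 7 - 10*0² = 7 - 10*0 = 7 + 0 = 7)
(-7*((0 + 2)² + 1) + 434)/(O + 396) = (-7*((0 + 2)² + 1) + 434)/(7 + 396) = (-7*(2² + 1) + 434)/403 = (-7*(4 + 1) + 434)*(1/403) = (-7*5 + 434)*(1/403) = (-35 + 434)*(1/403) = 399*(1/403) = 399/403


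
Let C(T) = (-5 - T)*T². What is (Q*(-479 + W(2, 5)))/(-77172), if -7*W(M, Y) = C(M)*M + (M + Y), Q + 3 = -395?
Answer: -796/327 ≈ -2.4342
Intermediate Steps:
Q = -398 (Q = -3 - 395 = -398)
C(T) = T²*(-5 - T)
W(M, Y) = -M/7 - Y/7 - M³*(-5 - M)/7 (W(M, Y) = -((M²*(-5 - M))*M + (M + Y))/7 = -(M³*(-5 - M) + (M + Y))/7 = -(M + Y + M³*(-5 - M))/7 = -M/7 - Y/7 - M³*(-5 - M)/7)
(Q*(-479 + W(2, 5)))/(-77172) = -398*(-479 + (-⅐*2 - ⅐*5 + (⅐)*2³*(5 + 2)))/(-77172) = -398*(-479 + (-2/7 - 5/7 + (⅐)*8*7))*(-1/77172) = -398*(-479 + (-2/7 - 5/7 + 8))*(-1/77172) = -398*(-479 + 7)*(-1/77172) = -398*(-472)*(-1/77172) = 187856*(-1/77172) = -796/327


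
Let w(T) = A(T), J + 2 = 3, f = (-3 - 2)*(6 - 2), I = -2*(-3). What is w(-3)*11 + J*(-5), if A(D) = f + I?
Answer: -159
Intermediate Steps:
I = 6
f = -20 (f = -5*4 = -20)
J = 1 (J = -2 + 3 = 1)
A(D) = -14 (A(D) = -20 + 6 = -14)
w(T) = -14
w(-3)*11 + J*(-5) = -14*11 + 1*(-5) = -154 - 5 = -159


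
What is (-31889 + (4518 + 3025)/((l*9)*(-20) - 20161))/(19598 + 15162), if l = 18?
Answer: -93280254/101677345 ≈ -0.91741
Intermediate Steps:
(-31889 + (4518 + 3025)/((l*9)*(-20) - 20161))/(19598 + 15162) = (-31889 + (4518 + 3025)/((18*9)*(-20) - 20161))/(19598 + 15162) = (-31889 + 7543/(162*(-20) - 20161))/34760 = (-31889 + 7543/(-3240 - 20161))*(1/34760) = (-31889 + 7543/(-23401))*(1/34760) = (-31889 + 7543*(-1/23401))*(1/34760) = (-31889 - 7543/23401)*(1/34760) = -746242032/23401*1/34760 = -93280254/101677345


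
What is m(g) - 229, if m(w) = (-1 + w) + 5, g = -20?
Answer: -245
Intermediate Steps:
m(w) = 4 + w
m(g) - 229 = (4 - 20) - 229 = -16 - 229 = -245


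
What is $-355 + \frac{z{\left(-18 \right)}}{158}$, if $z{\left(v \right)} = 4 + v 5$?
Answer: $- \frac{28088}{79} \approx -355.54$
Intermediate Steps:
$z{\left(v \right)} = 4 + 5 v$
$-355 + \frac{z{\left(-18 \right)}}{158} = -355 + \frac{4 + 5 \left(-18\right)}{158} = -355 + \left(4 - 90\right) \frac{1}{158} = -355 - \frac{43}{79} = - \frac{28088}{79}$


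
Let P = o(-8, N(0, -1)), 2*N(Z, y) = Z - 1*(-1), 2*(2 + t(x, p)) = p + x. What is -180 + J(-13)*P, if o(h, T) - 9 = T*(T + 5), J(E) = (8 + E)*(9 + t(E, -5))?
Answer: -125/2 ≈ -62.500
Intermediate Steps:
t(x, p) = -2 + p/2 + x/2 (t(x, p) = -2 + (p + x)/2 = -2 + (p/2 + x/2) = -2 + p/2 + x/2)
N(Z, y) = ½ + Z/2 (N(Z, y) = (Z - 1*(-1))/2 = (Z + 1)/2 = (1 + Z)/2 = ½ + Z/2)
J(E) = (8 + E)*(9/2 + E/2) (J(E) = (8 + E)*(9 + (-2 + (½)*(-5) + E/2)) = (8 + E)*(9 + (-2 - 5/2 + E/2)) = (8 + E)*(9 + (-9/2 + E/2)) = (8 + E)*(9/2 + E/2))
o(h, T) = 9 + T*(5 + T) (o(h, T) = 9 + T*(T + 5) = 9 + T*(5 + T))
P = 47/4 (P = 9 + (½ + (½)*0)² + 5*(½ + (½)*0) = 9 + (½ + 0)² + 5*(½ + 0) = 9 + (½)² + 5*(½) = 9 + ¼ + 5/2 = 47/4 ≈ 11.750)
-180 + J(-13)*P = -180 + (36 + (½)*(-13)² + (17/2)*(-13))*(47/4) = -180 + (36 + (½)*169 - 221/2)*(47/4) = -180 + (36 + 169/2 - 221/2)*(47/4) = -180 + 10*(47/4) = -180 + 235/2 = -125/2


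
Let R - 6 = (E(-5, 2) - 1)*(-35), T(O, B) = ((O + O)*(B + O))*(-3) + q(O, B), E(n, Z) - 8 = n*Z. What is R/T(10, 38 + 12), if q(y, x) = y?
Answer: -111/3590 ≈ -0.030919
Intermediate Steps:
E(n, Z) = 8 + Z*n (E(n, Z) = 8 + n*Z = 8 + Z*n)
T(O, B) = O - 6*O*(B + O) (T(O, B) = ((O + O)*(B + O))*(-3) + O = ((2*O)*(B + O))*(-3) + O = (2*O*(B + O))*(-3) + O = -6*O*(B + O) + O = O - 6*O*(B + O))
R = 111 (R = 6 + ((8 + 2*(-5)) - 1)*(-35) = 6 + ((8 - 10) - 1)*(-35) = 6 + (-2 - 1)*(-35) = 6 - 3*(-35) = 6 + 105 = 111)
R/T(10, 38 + 12) = 111/((10*(1 - 6*(38 + 12) - 6*10))) = 111/((10*(1 - 6*50 - 60))) = 111/((10*(1 - 300 - 60))) = 111/((10*(-359))) = 111/(-3590) = 111*(-1/3590) = -111/3590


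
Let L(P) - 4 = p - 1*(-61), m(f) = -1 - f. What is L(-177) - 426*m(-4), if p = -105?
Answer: -1318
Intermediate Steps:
L(P) = -40 (L(P) = 4 + (-105 - 1*(-61)) = 4 + (-105 + 61) = 4 - 44 = -40)
L(-177) - 426*m(-4) = -40 - 426*(-1 - 1*(-4)) = -40 - 426*(-1 + 4) = -40 - 426*3 = -40 - 1*1278 = -40 - 1278 = -1318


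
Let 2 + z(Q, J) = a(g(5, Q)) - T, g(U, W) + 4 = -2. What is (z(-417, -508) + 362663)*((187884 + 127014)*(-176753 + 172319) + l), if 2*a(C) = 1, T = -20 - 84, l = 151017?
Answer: -1012918701040665/2 ≈ -5.0646e+14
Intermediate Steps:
g(U, W) = -6 (g(U, W) = -4 - 2 = -6)
T = -104
a(C) = 1/2 (a(C) = (1/2)*1 = 1/2)
z(Q, J) = 205/2 (z(Q, J) = -2 + (1/2 - 1*(-104)) = -2 + (1/2 + 104) = -2 + 209/2 = 205/2)
(z(-417, -508) + 362663)*((187884 + 127014)*(-176753 + 172319) + l) = (205/2 + 362663)*((187884 + 127014)*(-176753 + 172319) + 151017) = 725531*(314898*(-4434) + 151017)/2 = 725531*(-1396257732 + 151017)/2 = (725531/2)*(-1396106715) = -1012918701040665/2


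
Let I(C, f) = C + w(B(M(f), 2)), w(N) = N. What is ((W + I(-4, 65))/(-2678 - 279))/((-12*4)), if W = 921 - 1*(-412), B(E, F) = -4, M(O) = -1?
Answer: 1325/141936 ≈ 0.0093352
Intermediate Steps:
W = 1333 (W = 921 + 412 = 1333)
I(C, f) = -4 + C (I(C, f) = C - 4 = -4 + C)
((W + I(-4, 65))/(-2678 - 279))/((-12*4)) = ((1333 + (-4 - 4))/(-2678 - 279))/((-12*4)) = ((1333 - 8)/(-2957))/(-48) = (1325*(-1/2957))*(-1/48) = -1325/2957*(-1/48) = 1325/141936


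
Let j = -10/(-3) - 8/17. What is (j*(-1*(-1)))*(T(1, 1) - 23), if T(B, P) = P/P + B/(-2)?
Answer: -1095/17 ≈ -64.412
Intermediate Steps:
T(B, P) = 1 - B/2 (T(B, P) = 1 + B*(-½) = 1 - B/2)
j = 146/51 (j = -10*(-⅓) - 8*1/17 = 10/3 - 8/17 = 146/51 ≈ 2.8627)
(j*(-1*(-1)))*(T(1, 1) - 23) = (146*(-1*(-1))/51)*((1 - ½*1) - 23) = ((146/51)*1)*((1 - ½) - 23) = 146*(½ - 23)/51 = (146/51)*(-45/2) = -1095/17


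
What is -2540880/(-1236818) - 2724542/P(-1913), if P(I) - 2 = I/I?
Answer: -1684877482358/1855227 ≈ -9.0818e+5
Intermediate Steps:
P(I) = 3 (P(I) = 2 + I/I = 2 + 1 = 3)
-2540880/(-1236818) - 2724542/P(-1913) = -2540880/(-1236818) - 2724542/3 = -2540880*(-1/1236818) - 2724542*⅓ = 1270440/618409 - 2724542/3 = -1684877482358/1855227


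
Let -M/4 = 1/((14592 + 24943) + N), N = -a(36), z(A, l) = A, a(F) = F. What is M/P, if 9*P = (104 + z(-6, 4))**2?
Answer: -9/94837099 ≈ -9.4900e-8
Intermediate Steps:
N = -36 (N = -1*36 = -36)
P = 9604/9 (P = (104 - 6)**2/9 = (1/9)*98**2 = (1/9)*9604 = 9604/9 ≈ 1067.1)
M = -4/39499 (M = -4/((14592 + 24943) - 36) = -4/(39535 - 36) = -4/39499 ≈ -0.00010127)
M/P = -4/(39499*9604/9) = -4/39499*9/9604 = -9/94837099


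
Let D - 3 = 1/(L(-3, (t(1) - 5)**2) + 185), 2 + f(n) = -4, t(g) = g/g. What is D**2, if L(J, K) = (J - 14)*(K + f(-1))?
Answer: 2116/225 ≈ 9.4044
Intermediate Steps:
t(g) = 1
f(n) = -6 (f(n) = -2 - 4 = -6)
L(J, K) = (-14 + J)*(-6 + K) (L(J, K) = (J - 14)*(K - 6) = (-14 + J)*(-6 + K))
D = 46/15 (D = 3 + 1/((84 - 14*(1 - 5)**2 - 6*(-3) - 3*(1 - 5)**2) + 185) = 3 + 1/((84 - 14*(-4)**2 + 18 - 3*(-4)**2) + 185) = 3 + 1/((84 - 14*16 + 18 - 3*16) + 185) = 3 + 1/((84 - 224 + 18 - 48) + 185) = 3 + 1/(-170 + 185) = 3 + 1/15 = 46/15 ≈ 3.0667)
D**2 = (46/15)**2 = 2116/225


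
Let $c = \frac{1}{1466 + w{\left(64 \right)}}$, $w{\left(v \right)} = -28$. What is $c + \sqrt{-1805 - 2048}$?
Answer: $\frac{1}{1438} + i \sqrt{3853} \approx 0.00069541 + 62.073 i$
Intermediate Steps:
$c = \frac{1}{1438}$ ($c = \frac{1}{1466 - 28} = \frac{1}{1438} \approx 0.00069541$)
$c + \sqrt{-1805 - 2048} = \frac{1}{1438} + \sqrt{-1805 - 2048} = \frac{1}{1438} + \sqrt{-3853} = \frac{1}{1438} + i \sqrt{3853}$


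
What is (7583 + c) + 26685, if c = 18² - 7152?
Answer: 27440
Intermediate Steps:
c = -6828 (c = 324 - 7152 = -6828)
(7583 + c) + 26685 = (7583 - 6828) + 26685 = 755 + 26685 = 27440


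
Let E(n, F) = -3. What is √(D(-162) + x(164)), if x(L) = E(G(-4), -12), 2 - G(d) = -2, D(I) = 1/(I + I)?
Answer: I*√973/18 ≈ 1.7329*I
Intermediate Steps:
D(I) = 1/(2*I)
G(d) = 4 (G(d) = 2 - 1*(-2) = 2 + 2 = 4)
x(L) = -3
√(D(-162) + x(164)) = √((½)/(-162) - 3) = √((½)*(-1/162) - 3) = √(-1/324 - 3) = √(-973/324) = I*√973/18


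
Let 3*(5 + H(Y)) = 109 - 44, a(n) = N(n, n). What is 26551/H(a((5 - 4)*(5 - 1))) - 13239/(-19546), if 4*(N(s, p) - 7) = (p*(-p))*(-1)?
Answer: 389389872/244325 ≈ 1593.7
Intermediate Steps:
N(s, p) = 7 + p²/4 (N(s, p) = 7 + ((p*(-p))*(-1))/4 = 7 + (-p²*(-1))/4 = 7 + p²/4)
a(n) = 7 + n²/4
H(Y) = 50/3 (H(Y) = -5 + (109 - 44)/3 = -5 + (⅓)*65 = -5 + 65/3 = 50/3)
26551/H(a((5 - 4)*(5 - 1))) - 13239/(-19546) = 26551/(50/3) - 13239/(-19546) = 26551*(3/50) - 13239*(-1/19546) = 79653/50 + 13239/19546 = 389389872/244325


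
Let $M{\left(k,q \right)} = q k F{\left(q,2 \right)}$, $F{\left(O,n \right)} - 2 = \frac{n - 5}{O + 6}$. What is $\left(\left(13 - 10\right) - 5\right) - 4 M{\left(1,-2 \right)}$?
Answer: $8$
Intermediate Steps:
$F{\left(O,n \right)} = 2 + \frac{-5 + n}{6 + O}$ ($F{\left(O,n \right)} = 2 + \frac{n - 5}{O + 6} = 2 + \frac{-5 + n}{6 + O}$)
$M{\left(k,q \right)} = \frac{k q \left(9 + 2 q\right)}{6 + q}$ ($M{\left(k,q \right)} = q k \frac{7 + 2 + 2 q}{6 + q} = k q \frac{9 + 2 q}{6 + q} = \frac{k q \left(9 + 2 q\right)}{6 + q}$)
$\left(\left(13 - 10\right) - 5\right) - 4 M{\left(1,-2 \right)} = \left(\left(13 - 10\right) - 5\right) - 4 \cdot 1 \left(-2\right) \frac{1}{6 - 2} \left(9 + 2 \left(-2\right)\right) = \left(3 - 5\right) - 4 \cdot 1 \left(-2\right) \frac{1}{4} \left(9 - 4\right) = -2 - 4 \cdot 1 \left(-2\right) \frac{1}{4} \cdot 5 = -2 - -10 = -2 + 10 = 8$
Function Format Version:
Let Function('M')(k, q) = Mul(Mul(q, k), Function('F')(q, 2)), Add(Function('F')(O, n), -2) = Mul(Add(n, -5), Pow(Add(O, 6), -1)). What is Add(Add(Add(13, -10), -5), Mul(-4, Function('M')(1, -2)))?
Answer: 8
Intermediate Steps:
Function('F')(O, n) = Add(2, Mul(Pow(Add(6, O), -1), Add(-5, n))) (Function('F')(O, n) = Add(2, Mul(Add(n, -5), Pow(Add(O, 6), -1))) = Add(2, Mul(Add(-5, n), Pow(Add(6, O), -1))) = Add(2, Mul(Pow(Add(6, O), -1), Add(-5, n))))
Function('M')(k, q) = Mul(k, q, Pow(Add(6, q), -1), Add(9, Mul(2, q))) (Function('M')(k, q) = Mul(Mul(q, k), Mul(Pow(Add(6, q), -1), Add(7, 2, Mul(2, q)))) = Mul(Mul(k, q), Mul(Pow(Add(6, q), -1), Add(9, Mul(2, q)))) = Mul(k, q, Pow(Add(6, q), -1), Add(9, Mul(2, q))))
Add(Add(Add(13, -10), -5), Mul(-4, Function('M')(1, -2))) = Add(Add(Add(13, -10), -5), Mul(-4, Mul(1, -2, Pow(Add(6, -2), -1), Add(9, Mul(2, -2))))) = Add(Add(3, -5), Mul(-4, Mul(1, -2, Pow(4, -1), Add(9, -4)))) = Add(-2, Mul(-4, Mul(1, -2, Rational(1, 4), 5))) = Add(-2, Mul(-4, Rational(-5, 2))) = Add(-2, 10) = 8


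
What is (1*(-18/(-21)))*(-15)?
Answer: -90/7 ≈ -12.857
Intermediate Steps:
(1*(-18/(-21)))*(-15) = (1*(-18*(-1/21)))*(-15) = (1*(6/7))*(-15) = (6/7)*(-15) = -90/7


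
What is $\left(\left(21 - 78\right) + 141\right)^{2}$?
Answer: $7056$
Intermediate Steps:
$\left(\left(21 - 78\right) + 141\right)^{2} = \left(-57 + 141\right)^{2} = 84^{2} = 7056$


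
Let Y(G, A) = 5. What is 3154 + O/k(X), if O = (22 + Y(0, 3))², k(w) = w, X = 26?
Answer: 82733/26 ≈ 3182.0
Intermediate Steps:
O = 729 (O = (22 + 5)² = 27² = 729)
3154 + O/k(X) = 3154 + 729/26 = 82733/26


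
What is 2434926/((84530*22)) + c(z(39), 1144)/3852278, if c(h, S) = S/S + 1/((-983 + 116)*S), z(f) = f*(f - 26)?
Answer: 211444269300723431/161489249320130160 ≈ 1.3093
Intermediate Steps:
z(f) = f*(-26 + f)
c(h, S) = 1 - 1/(867*S) (c(h, S) = 1 + 1/((-867)*S) = 1 - 1/(867*S))
2434926/((84530*22)) + c(z(39), 1144)/3852278 = 2434926/((84530*22)) + ((-1/867 + 1144)/1144)/3852278 = 2434926/1859660 + ((1/1144)*(991847/867))*(1/3852278) = 2434926*(1/1859660) + (991847/991848)*(1/3852278) = 1217463/929830 + 991847/3820874229744 = 211444269300723431/161489249320130160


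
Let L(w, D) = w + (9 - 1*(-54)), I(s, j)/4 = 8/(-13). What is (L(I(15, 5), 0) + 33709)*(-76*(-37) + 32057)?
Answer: 15307630476/13 ≈ 1.1775e+9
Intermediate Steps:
I(s, j) = -32/13 (I(s, j) = 4*(8/(-13)) = 4*(8*(-1/13)) = 4*(-8/13) = -32/13)
L(w, D) = 63 + w (L(w, D) = w + (9 + 54) = w + 63 = 63 + w)
(L(I(15, 5), 0) + 33709)*(-76*(-37) + 32057) = ((63 - 32/13) + 33709)*(-76*(-37) + 32057) = (787/13 + 33709)*(2812 + 32057) = (439004/13)*34869 = 15307630476/13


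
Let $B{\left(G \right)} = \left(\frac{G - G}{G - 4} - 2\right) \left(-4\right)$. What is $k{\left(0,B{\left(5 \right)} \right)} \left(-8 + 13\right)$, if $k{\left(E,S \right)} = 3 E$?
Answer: $0$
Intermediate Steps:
$B{\left(G \right)} = 8$ ($B{\left(G \right)} = \left(\frac{0}{-4 + G} - 2\right) \left(-4\right) = \left(0 - 2\right) \left(-4\right) = \left(-2\right) \left(-4\right) = 8$)
$k{\left(0,B{\left(5 \right)} \right)} \left(-8 + 13\right) = 3 \cdot 0 \left(-8 + 13\right) = 0 \cdot 5 = 0$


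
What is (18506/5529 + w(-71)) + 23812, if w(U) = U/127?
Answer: 880123121/36957 ≈ 23815.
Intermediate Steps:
w(U) = U/127 (w(U) = U*(1/127) = U/127)
(18506/5529 + w(-71)) + 23812 = (18506/5529 + (1/127)*(-71)) + 23812 = (18506*(1/5529) - 71/127) + 23812 = (974/291 - 71/127) + 23812 = 103037/36957 + 23812 = 880123121/36957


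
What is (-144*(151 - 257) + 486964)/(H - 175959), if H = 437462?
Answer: 502228/261503 ≈ 1.9205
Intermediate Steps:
(-144*(151 - 257) + 486964)/(H - 175959) = (-144*(151 - 257) + 486964)/(437462 - 175959) = (-144*(-106) + 486964)/261503 = (15264 + 486964)*(1/261503) = 502228*(1/261503) = 502228/261503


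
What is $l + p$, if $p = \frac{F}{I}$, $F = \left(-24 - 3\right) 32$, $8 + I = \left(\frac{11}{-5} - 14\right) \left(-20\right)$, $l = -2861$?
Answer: $- \frac{226235}{79} \approx -2863.7$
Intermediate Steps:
$I = 316$ ($I = -8 + \left(\frac{11}{-5} - 14\right) \left(-20\right) = -8 + \left(11 \left(- \frac{1}{5}\right) - 14\right) \left(-20\right) = -8 + \left(- \frac{11}{5} - 14\right) \left(-20\right) = -8 - -324 = -8 + 324 = 316$)
$F = -864$ ($F = \left(-27\right) 32 = -864$)
$p = - \frac{216}{79}$ ($p = - \frac{864}{316} = \left(-864\right) \frac{1}{316} = - \frac{216}{79} \approx -2.7342$)
$l + p = -2861 - \frac{216}{79} = - \frac{226235}{79}$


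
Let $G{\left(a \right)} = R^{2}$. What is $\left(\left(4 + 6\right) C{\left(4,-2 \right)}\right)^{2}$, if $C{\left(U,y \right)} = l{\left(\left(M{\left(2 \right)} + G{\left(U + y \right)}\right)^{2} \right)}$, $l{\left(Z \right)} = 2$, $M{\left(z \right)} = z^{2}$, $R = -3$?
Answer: $400$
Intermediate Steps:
$G{\left(a \right)} = 9$ ($G{\left(a \right)} = \left(-3\right)^{2} = 9$)
$C{\left(U,y \right)} = 2$
$\left(\left(4 + 6\right) C{\left(4,-2 \right)}\right)^{2} = \left(\left(4 + 6\right) 2\right)^{2} = \left(10 \cdot 2\right)^{2} = 20^{2} = 400$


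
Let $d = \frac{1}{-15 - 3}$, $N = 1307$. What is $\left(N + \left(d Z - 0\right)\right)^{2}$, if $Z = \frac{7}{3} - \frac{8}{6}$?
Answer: $\frac{553425625}{324} \approx 1.7081 \cdot 10^{6}$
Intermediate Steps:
$Z = 1$ ($Z = 7 \cdot \frac{1}{3} - \frac{4}{3} = \frac{7}{3} - \frac{4}{3} = 1$)
$d = - \frac{1}{18}$ ($d = \frac{1}{-18} = - \frac{1}{18} \approx -0.055556$)
$\left(N + \left(d Z - 0\right)\right)^{2} = \left(1307 - \frac{1}{18}\right)^{2} = \left(\frac{23525}{18}\right)^{2} = \frac{553425625}{324}$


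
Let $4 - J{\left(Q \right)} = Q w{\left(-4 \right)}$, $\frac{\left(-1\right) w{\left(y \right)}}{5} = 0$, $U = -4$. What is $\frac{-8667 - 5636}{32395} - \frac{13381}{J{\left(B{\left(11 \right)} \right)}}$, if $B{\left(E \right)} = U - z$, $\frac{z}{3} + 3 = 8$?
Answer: $- \frac{433534707}{129580} \approx -3345.7$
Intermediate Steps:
$w{\left(y \right)} = 0$ ($w{\left(y \right)} = \left(-5\right) 0 = 0$)
$z = 15$ ($z = -9 + 3 \cdot 8 = -9 + 24 = 15$)
$B{\left(E \right)} = -19$ ($B{\left(E \right)} = -4 - 15 = -19$)
$J{\left(Q \right)} = 4$ ($J{\left(Q \right)} = 4 - Q 0 = 4 - 0 = 4 + 0 = 4$)
$\frac{-8667 - 5636}{32395} - \frac{13381}{J{\left(B{\left(11 \right)} \right)}} = \frac{-8667 - 5636}{32395} - \frac{13381}{4} = \left(-8667 - 5636\right) \frac{1}{32395} - \frac{13381}{4} = \left(-14303\right) \frac{1}{32395} - \frac{13381}{4} = - \frac{14303}{32395} - \frac{13381}{4} = - \frac{433534707}{129580}$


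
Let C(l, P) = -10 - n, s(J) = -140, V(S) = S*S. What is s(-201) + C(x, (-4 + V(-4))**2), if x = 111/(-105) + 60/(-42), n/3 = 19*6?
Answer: -492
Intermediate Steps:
V(S) = S**2
n = 342 (n = 3*(19*6) = 3*114 = 342)
x = -87/35 (x = 111*(-1/105) + 60*(-1/42) = -37/35 - 10/7 = -87/35 ≈ -2.4857)
C(l, P) = -352 (C(l, P) = -10 - 1*342 = -10 - 342 = -352)
s(-201) + C(x, (-4 + V(-4))**2) = -140 - 352 = -492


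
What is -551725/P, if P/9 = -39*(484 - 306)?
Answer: 551725/62478 ≈ 8.8307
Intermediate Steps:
P = -62478 (P = 9*(-39*(484 - 306)) = 9*(-39*178) = 9*(-6942) = -62478)
-551725/P = -551725/(-62478) = -551725*(-1/62478) = 551725/62478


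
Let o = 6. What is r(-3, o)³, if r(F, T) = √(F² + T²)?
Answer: 135*√5 ≈ 301.87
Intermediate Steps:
r(-3, o)³ = (√((-3)² + 6²))³ = (√(9 + 36))³ = (√45)³ = (3*√5)³ = 135*√5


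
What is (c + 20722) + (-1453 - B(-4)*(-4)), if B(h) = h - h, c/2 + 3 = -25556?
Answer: -31849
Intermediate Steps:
c = -51118 (c = -6 + 2*(-25556) = -6 - 51112 = -51118)
B(h) = 0
(c + 20722) + (-1453 - B(-4)*(-4)) = (-51118 + 20722) + (-1453 - 0*(-4)) = -30396 + (-1453 - 1*0) = -30396 + (-1453 + 0) = -30396 - 1453 = -31849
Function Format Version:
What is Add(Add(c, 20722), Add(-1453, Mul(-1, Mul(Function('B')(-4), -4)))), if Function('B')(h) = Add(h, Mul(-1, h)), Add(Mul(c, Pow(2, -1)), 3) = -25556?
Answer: -31849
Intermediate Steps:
c = -51118 (c = Add(-6, Mul(2, -25556)) = Add(-6, -51112) = -51118)
Function('B')(h) = 0
Add(Add(c, 20722), Add(-1453, Mul(-1, Mul(Function('B')(-4), -4)))) = Add(Add(-51118, 20722), Add(-1453, Mul(-1, Mul(0, -4)))) = Add(-30396, Add(-1453, Mul(-1, 0))) = Add(-30396, Add(-1453, 0)) = Add(-30396, -1453) = -31849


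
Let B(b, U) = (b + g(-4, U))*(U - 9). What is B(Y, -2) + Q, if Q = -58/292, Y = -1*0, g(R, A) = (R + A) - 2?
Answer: 12819/146 ≈ 87.801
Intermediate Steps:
g(R, A) = -2 + A + R (g(R, A) = (A + R) - 2 = -2 + A + R)
Y = 0
B(b, U) = (-9 + U)*(-6 + U + b) (B(b, U) = (b + (-2 + U - 4))*(U - 9) = (b + (-6 + U))*(-9 + U) = (-6 + U + b)*(-9 + U) = (-9 + U)*(-6 + U + b))
Q = -29/146 (Q = -58*1/292 = -29/146 ≈ -0.19863)
B(Y, -2) + Q = (54 + (-2)² - 15*(-2) - 9*0 - 2*0) - 29/146 = (54 + 4 + 30 + 0 + 0) - 29/146 = 88 - 29/146 = 12819/146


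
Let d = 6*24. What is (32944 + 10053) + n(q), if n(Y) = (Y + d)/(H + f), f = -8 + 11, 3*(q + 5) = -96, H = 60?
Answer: 2708918/63 ≈ 42999.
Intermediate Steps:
q = -37 (q = -5 + (⅓)*(-96) = -5 - 32 = -37)
f = 3
d = 144
n(Y) = 16/7 + Y/63 (n(Y) = (Y + 144)/(60 + 3) = (144 + Y)/63 = (144 + Y)*(1/63) = 16/7 + Y/63)
(32944 + 10053) + n(q) = (32944 + 10053) + (16/7 + (1/63)*(-37)) = 42997 + (16/7 - 37/63) = 42997 + 107/63 = 2708918/63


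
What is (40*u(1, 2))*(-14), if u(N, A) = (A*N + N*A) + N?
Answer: -2800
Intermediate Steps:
u(N, A) = N + 2*A*N (u(N, A) = (A*N + A*N) + N = 2*A*N + N = N + 2*A*N)
(40*u(1, 2))*(-14) = (40*(1*(1 + 2*2)))*(-14) = (40*(1*(1 + 4)))*(-14) = (40*(1*5))*(-14) = (40*5)*(-14) = 200*(-14) = -2800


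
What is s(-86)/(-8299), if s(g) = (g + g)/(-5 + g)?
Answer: -4/17563 ≈ -0.00022775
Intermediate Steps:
s(g) = 2*g/(-5 + g) (s(g) = (2*g)/(-5 + g) = 2*g/(-5 + g))
s(-86)/(-8299) = (2*(-86)/(-5 - 86))/(-8299) = (2*(-86)/(-91))*(-1/8299) = (2*(-86)*(-1/91))*(-1/8299) = (172/91)*(-1/8299) = -4/17563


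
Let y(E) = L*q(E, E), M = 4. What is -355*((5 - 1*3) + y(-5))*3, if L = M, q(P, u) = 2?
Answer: -10650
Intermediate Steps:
L = 4
y(E) = 8 (y(E) = 4*2 = 8)
-355*((5 - 1*3) + y(-5))*3 = -355*((5 - 1*3) + 8)*3 = -355*((5 - 3) + 8)*3 = -355*(2 + 8)*3 = -3550*3 = -355*30 = -10650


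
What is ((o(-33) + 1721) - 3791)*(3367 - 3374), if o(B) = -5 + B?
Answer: 14756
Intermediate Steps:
((o(-33) + 1721) - 3791)*(3367 - 3374) = (((-5 - 33) + 1721) - 3791)*(3367 - 3374) = ((-38 + 1721) - 3791)*(-7) = (1683 - 3791)*(-7) = -2108*(-7) = 14756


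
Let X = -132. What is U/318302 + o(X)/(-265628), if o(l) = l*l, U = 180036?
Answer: 480414870/960794587 ≈ 0.50002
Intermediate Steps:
o(l) = l**2
U/318302 + o(X)/(-265628) = 180036/318302 + (-132)**2/(-265628) = 180036*(1/318302) + 17424*(-1/265628) = 90018/159151 - 396/6037 = 480414870/960794587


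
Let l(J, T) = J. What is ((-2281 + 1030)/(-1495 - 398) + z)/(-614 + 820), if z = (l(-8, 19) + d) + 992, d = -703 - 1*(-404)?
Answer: 216326/64993 ≈ 3.3284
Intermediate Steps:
d = -299 (d = -703 + 404 = -299)
z = 685 (z = (-8 - 299) + 992 = -307 + 992 = 685)
((-2281 + 1030)/(-1495 - 398) + z)/(-614 + 820) = ((-2281 + 1030)/(-1495 - 398) + 685)/(-614 + 820) = (-1251/(-1893) + 685)/206 = (-1251*(-1/1893) + 685)*(1/206) = (417/631 + 685)*(1/206) = (432652/631)*(1/206) = 216326/64993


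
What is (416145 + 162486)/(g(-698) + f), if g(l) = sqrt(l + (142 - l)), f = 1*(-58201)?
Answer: -11225634277/1129118753 - 192877*sqrt(142)/1129118753 ≈ -9.9440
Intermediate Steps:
f = -58201
g(l) = sqrt(142)
(416145 + 162486)/(g(-698) + f) = (416145 + 162486)/(sqrt(142) - 58201) = 578631/(-58201 + sqrt(142))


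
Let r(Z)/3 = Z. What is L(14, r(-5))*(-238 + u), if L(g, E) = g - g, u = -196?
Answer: 0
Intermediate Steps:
r(Z) = 3*Z
L(g, E) = 0
L(14, r(-5))*(-238 + u) = 0*(-238 - 196) = 0*(-434) = 0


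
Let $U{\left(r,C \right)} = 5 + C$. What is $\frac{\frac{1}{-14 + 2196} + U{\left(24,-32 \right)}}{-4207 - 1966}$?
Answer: $\frac{58913}{13469486} \approx 0.0043738$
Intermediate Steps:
$\frac{\frac{1}{-14 + 2196} + U{\left(24,-32 \right)}}{-4207 - 1966} = \frac{\frac{1}{-14 + 2196} + \left(5 - 32\right)}{-4207 - 1966} = \frac{\frac{1}{2182} - 27}{-6173} = \left(\frac{1}{2182} - 27\right) \left(- \frac{1}{6173}\right) = \left(- \frac{58913}{2182}\right) \left(- \frac{1}{6173}\right) = \frac{58913}{13469486}$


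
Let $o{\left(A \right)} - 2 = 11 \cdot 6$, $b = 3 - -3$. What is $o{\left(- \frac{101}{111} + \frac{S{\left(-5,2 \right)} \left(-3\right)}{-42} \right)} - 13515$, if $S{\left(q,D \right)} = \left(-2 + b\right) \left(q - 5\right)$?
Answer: $-13447$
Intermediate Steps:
$b = 6$ ($b = 3 + 3 = 6$)
$S{\left(q,D \right)} = -20 + 4 q$ ($S{\left(q,D \right)} = \left(-2 + 6\right) \left(q - 5\right) = 4 \left(-5 + q\right) = -20 + 4 q$)
$o{\left(A \right)} = 68$ ($o{\left(A \right)} = 2 + 11 \cdot 6 = 2 + 66 = 68$)
$o{\left(- \frac{101}{111} + \frac{S{\left(-5,2 \right)} \left(-3\right)}{-42} \right)} - 13515 = 68 - 13515 = -13447$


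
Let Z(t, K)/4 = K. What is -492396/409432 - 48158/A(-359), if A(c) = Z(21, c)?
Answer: 594073300/18373261 ≈ 32.334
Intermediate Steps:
Z(t, K) = 4*K
A(c) = 4*c
-492396/409432 - 48158/A(-359) = -492396/409432 - 48158/(4*(-359)) = -492396*1/409432 - 48158/(-1436) = -123099/102358 - 48158*(-1/1436) = -123099/102358 + 24079/718 = 594073300/18373261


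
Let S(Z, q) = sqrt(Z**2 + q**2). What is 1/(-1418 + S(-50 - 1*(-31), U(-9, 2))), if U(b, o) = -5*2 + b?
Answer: -709/1005001 - 19*sqrt(2)/2010002 ≈ -0.00071884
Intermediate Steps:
U(b, o) = -10 + b
1/(-1418 + S(-50 - 1*(-31), U(-9, 2))) = 1/(-1418 + sqrt((-50 - 1*(-31))**2 + (-10 - 9)**2)) = 1/(-1418 + sqrt((-50 + 31)**2 + (-19)**2)) = 1/(-1418 + sqrt((-19)**2 + 361)) = 1/(-1418 + sqrt(361 + 361)) = 1/(-1418 + sqrt(722)) = 1/(-1418 + 19*sqrt(2))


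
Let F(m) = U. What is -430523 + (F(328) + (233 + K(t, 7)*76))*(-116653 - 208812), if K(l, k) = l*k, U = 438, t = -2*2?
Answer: 473771982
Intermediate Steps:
t = -4
F(m) = 438
K(l, k) = k*l
-430523 + (F(328) + (233 + K(t, 7)*76))*(-116653 - 208812) = -430523 + (438 + (233 + (7*(-4))*76))*(-116653 - 208812) = -430523 + (438 + (233 - 28*76))*(-325465) = -430523 + (438 + (233 - 2128))*(-325465) = -430523 + (438 - 1895)*(-325465) = -430523 - 1457*(-325465) = -430523 + 474202505 = 473771982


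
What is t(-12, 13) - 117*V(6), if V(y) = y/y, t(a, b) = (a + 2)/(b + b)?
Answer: -1526/13 ≈ -117.38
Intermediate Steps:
t(a, b) = (2 + a)/(2*b) (t(a, b) = (2 + a)/((2*b)) = (2 + a)*(1/(2*b)) = (2 + a)/(2*b))
V(y) = 1
t(-12, 13) - 117*V(6) = (1/2)*(2 - 12)/13 - 117*1 = (1/2)*(1/13)*(-10) - 117 = -5/13 - 117 = -1526/13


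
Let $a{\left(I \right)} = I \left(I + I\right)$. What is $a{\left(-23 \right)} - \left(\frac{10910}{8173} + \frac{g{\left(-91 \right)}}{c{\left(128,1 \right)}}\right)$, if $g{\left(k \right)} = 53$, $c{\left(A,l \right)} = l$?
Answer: $\frac{8202955}{8173} \approx 1003.7$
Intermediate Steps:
$a{\left(I \right)} = 2 I^{2}$ ($a{\left(I \right)} = I 2 I = 2 I^{2}$)
$a{\left(-23 \right)} - \left(\frac{10910}{8173} + \frac{g{\left(-91 \right)}}{c{\left(128,1 \right)}}\right) = 2 \left(-23\right)^{2} - \left(\frac{10910}{8173} + \frac{53}{1}\right) = 2 \cdot 529 - \left(10910 \cdot \frac{1}{8173} + 53 \cdot 1\right) = 1058 - \left(\frac{10910}{8173} + 53\right) = 1058 - \frac{444079}{8173} = \frac{8202955}{8173}$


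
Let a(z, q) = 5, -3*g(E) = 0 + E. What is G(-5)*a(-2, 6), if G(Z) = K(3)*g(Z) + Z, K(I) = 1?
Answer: -50/3 ≈ -16.667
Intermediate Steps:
g(E) = -E/3 (g(E) = -(0 + E)/3 = -E/3)
G(Z) = 2*Z/3 (G(Z) = 1*(-Z/3) + Z = -Z/3 + Z = 2*Z/3)
G(-5)*a(-2, 6) = ((⅔)*(-5))*5 = -10/3*5 = -50/3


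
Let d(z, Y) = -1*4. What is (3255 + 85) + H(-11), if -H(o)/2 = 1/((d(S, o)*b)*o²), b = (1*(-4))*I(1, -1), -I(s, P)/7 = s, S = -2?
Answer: 22631841/6776 ≈ 3340.0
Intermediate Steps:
d(z, Y) = -4
I(s, P) = -7*s
b = 28 (b = (1*(-4))*(-7*1) = -4*(-7) = 28)
H(o) = 1/(56*o²) (H(o) = -2*(-1/(112*o²)) = -(-1)/(56*o²) = 1/(56*o²))
(3255 + 85) + H(-11) = (3255 + 85) + (1/56)/(-11)² = 3340 + (1/56)*(1/121) = 3340 + 1/6776 = 22631841/6776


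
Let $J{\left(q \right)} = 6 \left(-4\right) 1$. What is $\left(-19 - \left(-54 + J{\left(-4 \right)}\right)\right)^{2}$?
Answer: $3481$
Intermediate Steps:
$J{\left(q \right)} = -24$ ($J{\left(q \right)} = \left(-24\right) 1 = -24$)
$\left(-19 - \left(-54 + J{\left(-4 \right)}\right)\right)^{2} = \left(-19 + \left(54 - -24\right)\right)^{2} = \left(-19 + \left(54 + 24\right)\right)^{2} = \left(-19 + 78\right)^{2} = 59^{2} = 3481$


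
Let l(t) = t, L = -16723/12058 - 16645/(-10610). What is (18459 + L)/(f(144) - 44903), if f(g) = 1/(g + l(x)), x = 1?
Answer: -8560736395025/20824470386123 ≈ -0.41109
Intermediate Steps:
L = 1163719/6396769 (L = -16723*1/12058 - 16645*(-1/10610) = -16723/12058 + 3329/2122 = 1163719/6396769 ≈ 0.18192)
f(g) = 1/(1 + g) (f(g) = 1/(g + 1) = 1/(1 + g))
(18459 + L)/(f(144) - 44903) = (18459 + 1163719/6396769)/(1/(1 + 144) - 44903) = 118079122690/(6396769*(1/145 - 44903)) = 118079122690/(6396769*(-6510934/145)) = (118079122690/6396769)*(-145/6510934) = -8560736395025/20824470386123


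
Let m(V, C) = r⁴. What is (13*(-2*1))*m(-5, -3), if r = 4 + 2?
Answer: -33696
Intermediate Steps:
r = 6
m(V, C) = 1296 (m(V, C) = 6⁴ = 1296)
(13*(-2*1))*m(-5, -3) = (13*(-2*1))*1296 = (13*(-2))*1296 = -26*1296 = -33696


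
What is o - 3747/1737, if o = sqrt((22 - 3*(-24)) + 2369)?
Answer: -1249/579 + sqrt(2463) ≈ 47.471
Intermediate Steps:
o = sqrt(2463) (o = sqrt((22 + 72) + 2369) = sqrt(94 + 2369) = sqrt(2463) ≈ 49.629)
o - 3747/1737 = sqrt(2463) - 3747/1737 = sqrt(2463) - 3747*1/1737 = sqrt(2463) - 1249/579 = -1249/579 + sqrt(2463)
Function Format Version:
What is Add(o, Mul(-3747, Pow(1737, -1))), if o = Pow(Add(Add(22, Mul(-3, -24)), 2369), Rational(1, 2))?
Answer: Add(Rational(-1249, 579), Pow(2463, Rational(1, 2))) ≈ 47.471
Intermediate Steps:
o = Pow(2463, Rational(1, 2)) (o = Pow(Add(Add(22, 72), 2369), Rational(1, 2)) = Pow(Add(94, 2369), Rational(1, 2)) = Pow(2463, Rational(1, 2)) ≈ 49.629)
Add(o, Mul(-3747, Pow(1737, -1))) = Add(Pow(2463, Rational(1, 2)), Mul(-3747, Pow(1737, -1))) = Add(Pow(2463, Rational(1, 2)), Mul(-3747, Rational(1, 1737))) = Add(Pow(2463, Rational(1, 2)), Rational(-1249, 579)) = Add(Rational(-1249, 579), Pow(2463, Rational(1, 2)))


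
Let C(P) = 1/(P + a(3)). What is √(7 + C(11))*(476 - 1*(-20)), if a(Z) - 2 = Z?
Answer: 124*√113 ≈ 1318.1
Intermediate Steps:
a(Z) = 2 + Z
C(P) = 1/(5 + P) (C(P) = 1/(P + (2 + 3)) = 1/(P + 5) = 1/(5 + P))
√(7 + C(11))*(476 - 1*(-20)) = √(7 + 1/(5 + 11))*(476 - 1*(-20)) = √(7 + 1/16)*(476 + 20) = √(7 + 1/16)*496 = √(113/16)*496 = (√113/4)*496 = 124*√113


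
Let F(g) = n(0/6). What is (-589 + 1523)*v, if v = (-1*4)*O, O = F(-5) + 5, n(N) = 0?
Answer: -18680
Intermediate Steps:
F(g) = 0
O = 5 (O = 0 + 5 = 5)
v = -20 (v = -1*4*5 = -4*5 = -20)
(-589 + 1523)*v = (-589 + 1523)*(-20) = 934*(-20) = -18680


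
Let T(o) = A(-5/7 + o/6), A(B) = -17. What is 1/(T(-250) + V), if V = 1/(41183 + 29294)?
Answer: -70477/1198108 ≈ -0.058824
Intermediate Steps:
T(o) = -17
V = 1/70477 ≈ 1.4189e-5
1/(T(-250) + V) = 1/(-17 + 1/70477) = 1/(-1198108/70477) = -70477/1198108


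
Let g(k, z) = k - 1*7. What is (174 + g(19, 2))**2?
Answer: 34596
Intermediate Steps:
g(k, z) = -7 + k (g(k, z) = k - 7 = -7 + k)
(174 + g(19, 2))**2 = (174 + (-7 + 19))**2 = (174 + 12)**2 = 186**2 = 34596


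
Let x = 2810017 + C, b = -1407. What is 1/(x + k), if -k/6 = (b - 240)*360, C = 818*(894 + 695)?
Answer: 1/7667339 ≈ 1.3042e-7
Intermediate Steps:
C = 1299802 (C = 818*1589 = 1299802)
k = 3557520 (k = -6*(-1407 - 240)*360 = -(-9882)*360 = -6*(-592920) = 3557520)
x = 4109819 (x = 2810017 + 1299802 = 4109819)
1/(x + k) = 1/(4109819 + 3557520) = 1/7667339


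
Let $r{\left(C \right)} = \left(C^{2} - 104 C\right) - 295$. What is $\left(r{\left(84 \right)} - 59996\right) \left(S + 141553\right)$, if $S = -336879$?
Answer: $12104547546$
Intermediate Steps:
$r{\left(C \right)} = -295 + C^{2} - 104 C$
$\left(r{\left(84 \right)} - 59996\right) \left(S + 141553\right) = \left(\left(-295 + 84^{2} - 8736\right) - 59996\right) \left(-336879 + 141553\right) = \left(\left(-295 + 7056 - 8736\right) - 59996\right) \left(-195326\right) = \left(-1975 - 59996\right) \left(-195326\right) = \left(-61971\right) \left(-195326\right) = 12104547546$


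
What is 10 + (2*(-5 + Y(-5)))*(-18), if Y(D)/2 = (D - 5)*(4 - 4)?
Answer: 190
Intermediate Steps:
Y(D) = 0 (Y(D) = 2*((D - 5)*(4 - 4)) = 2*((-5 + D)*0) = 2*0 = 0)
10 + (2*(-5 + Y(-5)))*(-18) = 10 + (2*(-5 + 0))*(-18) = 10 + (2*(-5))*(-18) = 10 - 10*(-18) = 10 + 180 = 190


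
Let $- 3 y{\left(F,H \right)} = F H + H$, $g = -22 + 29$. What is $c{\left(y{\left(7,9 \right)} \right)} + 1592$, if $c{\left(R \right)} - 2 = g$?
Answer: $1601$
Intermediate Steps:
$g = 7$
$y{\left(F,H \right)} = - \frac{H}{3} - \frac{F H}{3}$ ($y{\left(F,H \right)} = - \frac{F H + H}{3} = - \frac{H + F H}{3} = - \frac{H}{3} - \frac{F H}{3}$)
$c{\left(R \right)} = 9$ ($c{\left(R \right)} = 2 + 7 = 9$)
$c{\left(y{\left(7,9 \right)} \right)} + 1592 = 9 + 1592 = 1601$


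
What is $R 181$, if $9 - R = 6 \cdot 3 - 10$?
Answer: $181$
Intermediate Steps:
$R = 1$ ($R = 9 - \left(6 \cdot 3 - 10\right) = 9 - \left(18 - 10\right) = 9 - 8 = 1$)
$R 181 = 1 \cdot 181 = 181$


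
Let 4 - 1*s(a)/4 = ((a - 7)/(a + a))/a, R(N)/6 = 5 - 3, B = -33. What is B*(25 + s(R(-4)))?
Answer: -32417/24 ≈ -1350.7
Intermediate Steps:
R(N) = 12 (R(N) = 6*(5 - 3) = 6*2 = 12)
s(a) = 16 - 2*(-7 + a)/a² (s(a) = 16 - 4*(a - 7)/(a + a)/a = 16 - 4*(-7 + a)/((2*a))/a = 16 - 4*(-7 + a)*(1/(2*a))/a = 16 - 4*(-7 + a)/(2*a)/a = 16 - 2*(-7 + a)/a²)
B*(25 + s(R(-4))) = -33*(25 + (16 - 2/12 + 14/12²)) = -33*(25 + (16 - 2*1/12 + 14*(1/144))) = -33*(25 + (16 - ⅙ + 7/72)) = -33*(25 + 1147/72) = -33*2947/72 = -32417/24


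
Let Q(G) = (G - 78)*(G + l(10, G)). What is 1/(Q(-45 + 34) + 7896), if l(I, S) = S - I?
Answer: 1/10744 ≈ 9.3075e-5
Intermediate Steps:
Q(G) = (-78 + G)*(-10 + 2*G) (Q(G) = (G - 78)*(G + (G - 1*10)) = (-78 + G)*(G + (G - 10)) = (-78 + G)*(G + (-10 + G)) = (-78 + G)*(-10 + 2*G))
1/(Q(-45 + 34) + 7896) = 1/((780 - 166*(-45 + 34) + 2*(-45 + 34)²) + 7896) = 1/((780 - 166*(-11) + 2*(-11)²) + 7896) = 1/((780 + 1826 + 2*121) + 7896) = 1/((780 + 1826 + 242) + 7896) = 1/(2848 + 7896) = 1/10744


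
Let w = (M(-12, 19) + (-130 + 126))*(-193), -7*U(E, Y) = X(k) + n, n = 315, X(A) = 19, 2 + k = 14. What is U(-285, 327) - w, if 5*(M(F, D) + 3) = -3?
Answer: -53008/35 ≈ -1514.5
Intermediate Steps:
M(F, D) = -18/5 (M(F, D) = -3 + (⅕)*(-3) = -3 - ⅗ = -18/5)
k = 12 (k = -2 + 14 = 12)
U(E, Y) = -334/7 (U(E, Y) = -(19 + 315)/7 = -⅐*334 = -334/7)
w = 7334/5 (w = (-18/5 + (-130 + 126))*(-193) = (-18/5 - 4)*(-193) = -38/5*(-193) = 7334/5 ≈ 1466.8)
U(-285, 327) - w = -334/7 - 1*7334/5 = -334/7 - 7334/5 = -53008/35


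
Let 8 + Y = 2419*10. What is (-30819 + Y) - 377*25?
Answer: -16062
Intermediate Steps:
Y = 24182 (Y = -8 + 2419*10 = -8 + 24190 = 24182)
(-30819 + Y) - 377*25 = (-30819 + 24182) - 377*25 = -6637 - 9425 = -16062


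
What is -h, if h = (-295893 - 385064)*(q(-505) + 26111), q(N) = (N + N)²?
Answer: 712424703927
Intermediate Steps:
q(N) = 4*N² (q(N) = (2*N)² = 4*N²)
h = -712424703927 (h = (-295893 - 385064)*(4*(-505)² + 26111) = -680957*(4*255025 + 26111) = -680957*(1020100 + 26111) = -680957*1046211 = -712424703927)
-h = -1*(-712424703927) = 712424703927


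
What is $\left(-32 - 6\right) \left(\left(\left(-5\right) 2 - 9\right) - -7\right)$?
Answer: $456$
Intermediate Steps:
$\left(-32 - 6\right) \left(\left(\left(-5\right) 2 - 9\right) - -7\right) = - 38 \left(\left(-10 - 9\right) + 7\right) = - 38 \left(-19 + 7\right) = \left(-38\right) \left(-12\right) = 456$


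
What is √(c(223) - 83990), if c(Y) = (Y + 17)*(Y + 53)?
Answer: 5*I*√710 ≈ 133.23*I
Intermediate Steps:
c(Y) = (17 + Y)*(53 + Y)
√(c(223) - 83990) = √((901 + 223² + 70*223) - 83990) = √((901 + 49729 + 15610) - 83990) = √(66240 - 83990) = √(-17750) = 5*I*√710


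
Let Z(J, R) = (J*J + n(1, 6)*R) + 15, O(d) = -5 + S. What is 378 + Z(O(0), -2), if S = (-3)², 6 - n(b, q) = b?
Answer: 399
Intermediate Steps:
n(b, q) = 6 - b
S = 9
O(d) = 4 (O(d) = -5 + 9 = 4)
Z(J, R) = 15 + J² + 5*R (Z(J, R) = (J*J + (6 - 1*1)*R) + 15 = (J² + (6 - 1)*R) + 15 = (J² + 5*R) + 15 = 15 + J² + 5*R)
378 + Z(O(0), -2) = 378 + (15 + 4² + 5*(-2)) = 378 + (15 + 16 - 10) = 378 + 21 = 399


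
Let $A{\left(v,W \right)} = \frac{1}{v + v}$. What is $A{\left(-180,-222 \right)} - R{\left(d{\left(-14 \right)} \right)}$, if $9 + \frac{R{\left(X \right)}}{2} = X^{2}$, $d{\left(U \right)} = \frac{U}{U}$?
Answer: $\frac{5759}{360} \approx 15.997$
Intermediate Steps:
$A{\left(v,W \right)} = \frac{1}{2 v}$
$d{\left(U \right)} = 1$
$R{\left(X \right)} = -18 + 2 X^{2}$
$A{\left(-180,-222 \right)} - R{\left(d{\left(-14 \right)} \right)} = \frac{1}{2 \left(-180\right)} - \left(-18 + 2 \cdot 1^{2}\right) = \frac{1}{2} \left(- \frac{1}{180}\right) - \left(-18 + 2 \cdot 1\right) = - \frac{1}{360} - \left(-18 + 2\right) = - \frac{1}{360} - -16 = - \frac{1}{360} + 16 = \frac{5759}{360}$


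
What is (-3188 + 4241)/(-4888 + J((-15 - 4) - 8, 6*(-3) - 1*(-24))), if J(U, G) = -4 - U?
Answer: -1053/4865 ≈ -0.21644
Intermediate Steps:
(-3188 + 4241)/(-4888 + J((-15 - 4) - 8, 6*(-3) - 1*(-24))) = (-3188 + 4241)/(-4888 + (-4 - ((-15 - 4) - 8))) = 1053/(-4888 + (-4 - (-19 - 8))) = 1053/(-4888 + (-4 - 1*(-27))) = 1053/(-4888 + (-4 + 27)) = 1053/(-4888 + 23) = 1053/(-4865) = 1053*(-1/4865) = -1053/4865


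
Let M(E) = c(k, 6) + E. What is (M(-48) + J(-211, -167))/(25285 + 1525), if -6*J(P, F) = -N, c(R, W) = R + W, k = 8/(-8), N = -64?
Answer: -23/11490 ≈ -0.0020017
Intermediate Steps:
k = -1 (k = 8*(-⅛) = -1)
J(P, F) = -32/3 (J(P, F) = -(-1)*(-64)/6 = -⅙*64 = -32/3)
M(E) = 5 + E (M(E) = (-1 + 6) + E = 5 + E)
(M(-48) + J(-211, -167))/(25285 + 1525) = ((5 - 48) - 32/3)/(25285 + 1525) = (-43 - 32/3)/26810 = -161/3*1/26810 = -23/11490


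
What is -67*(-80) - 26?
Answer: 5334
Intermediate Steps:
-67*(-80) - 26 = 5360 - 26 = 5334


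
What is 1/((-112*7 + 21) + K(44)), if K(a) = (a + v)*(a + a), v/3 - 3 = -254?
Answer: -1/63155 ≈ -1.5834e-5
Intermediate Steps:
v = -753 (v = 9 + 3*(-254) = 9 - 762 = -753)
K(a) = 2*a*(-753 + a) (K(a) = (a - 753)*(a + a) = (-753 + a)*(2*a) = 2*a*(-753 + a))
1/((-112*7 + 21) + K(44)) = 1/((-112*7 + 21) + 2*44*(-753 + 44)) = 1/((-784 + 21) + 2*44*(-709)) = 1/(-763 - 62392) = 1/(-63155) = -1/63155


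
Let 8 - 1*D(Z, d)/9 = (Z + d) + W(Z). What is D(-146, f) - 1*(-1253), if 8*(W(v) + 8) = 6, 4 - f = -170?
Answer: 4553/4 ≈ 1138.3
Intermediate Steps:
f = 174 (f = 4 - 1*(-170) = 4 + 170 = 174)
W(v) = -29/4 (W(v) = -8 + (⅛)*6 = -8 + ¾ = -29/4)
D(Z, d) = 549/4 - 9*Z - 9*d (D(Z, d) = 72 - 9*((Z + d) - 29/4) = 72 - 9*(-29/4 + Z + d) = 72 + (261/4 - 9*Z - 9*d) = 549/4 - 9*Z - 9*d)
D(-146, f) - 1*(-1253) = (549/4 - 9*(-146) - 9*174) - 1*(-1253) = (549/4 + 1314 - 1566) + 1253 = -459/4 + 1253 = 4553/4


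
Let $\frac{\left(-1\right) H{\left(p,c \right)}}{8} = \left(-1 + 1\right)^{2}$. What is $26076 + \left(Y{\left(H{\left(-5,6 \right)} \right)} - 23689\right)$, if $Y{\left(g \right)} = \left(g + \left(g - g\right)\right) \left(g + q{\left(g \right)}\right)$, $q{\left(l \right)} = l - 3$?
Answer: $2387$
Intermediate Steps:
$H{\left(p,c \right)} = 0$ ($H{\left(p,c \right)} = - 8 \left(-1 + 1\right)^{2} = - 8 \cdot 0^{2} = \left(-8\right) 0 = 0$)
$q{\left(l \right)} = -3 + l$ ($q{\left(l \right)} = l - 3 = -3 + l$)
$Y{\left(g \right)} = g \left(-3 + 2 g\right)$ ($Y{\left(g \right)} = \left(g + \left(g - g\right)\right) \left(g + \left(-3 + g\right)\right) = \left(g + 0\right) \left(-3 + 2 g\right) = g \left(-3 + 2 g\right)$)
$26076 + \left(Y{\left(H{\left(-5,6 \right)} \right)} - 23689\right) = 26076 - \left(23689 + 0 \left(-3 + 2 \cdot 0\right)\right) = 26076 - \left(23689 + 0 \left(-3 + 0\right)\right) = 26076 + \left(0 \left(-3\right) - 23689\right) = 26076 + \left(0 - 23689\right) = 26076 - 23689 = 2387$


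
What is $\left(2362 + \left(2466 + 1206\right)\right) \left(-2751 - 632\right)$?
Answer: $-20413022$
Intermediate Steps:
$\left(2362 + \left(2466 + 1206\right)\right) \left(-2751 - 632\right) = \left(2362 + 3672\right) \left(-3383\right) = 6034 \left(-3383\right) = -20413022$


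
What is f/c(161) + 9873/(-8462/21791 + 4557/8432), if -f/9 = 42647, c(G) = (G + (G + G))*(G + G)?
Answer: 3033614808995199/46741421146 ≈ 64902.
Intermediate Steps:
c(G) = 6*G² (c(G) = (G + 2*G)*(2*G) = (3*G)*(2*G) = 6*G²)
f = -383823 (f = -9*42647 = -383823)
f/c(161) + 9873/(-8462/21791 + 4557/8432) = -383823/(6*161²) + 9873/(-8462/21791 + 4557/8432) = -383823/(6*25921) + 9873/(-8462*1/21791 + 4557*(1/8432)) = -383823/155526 + 9873/(-8462/21791 + 147/272) = -383823*1/155526 + 9873/(901613/5927152) = -127941/51842 + 9873*(5927152/901613) = -127941/51842 + 58518771696/901613 = 3033614808995199/46741421146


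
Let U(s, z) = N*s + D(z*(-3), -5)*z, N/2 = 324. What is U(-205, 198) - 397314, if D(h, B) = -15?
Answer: -533124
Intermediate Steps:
N = 648 (N = 2*324 = 648)
U(s, z) = -15*z + 648*s (U(s, z) = 648*s - 15*z = -15*z + 648*s)
U(-205, 198) - 397314 = (-15*198 + 648*(-205)) - 397314 = (-2970 - 132840) - 397314 = -135810 - 397314 = -533124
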